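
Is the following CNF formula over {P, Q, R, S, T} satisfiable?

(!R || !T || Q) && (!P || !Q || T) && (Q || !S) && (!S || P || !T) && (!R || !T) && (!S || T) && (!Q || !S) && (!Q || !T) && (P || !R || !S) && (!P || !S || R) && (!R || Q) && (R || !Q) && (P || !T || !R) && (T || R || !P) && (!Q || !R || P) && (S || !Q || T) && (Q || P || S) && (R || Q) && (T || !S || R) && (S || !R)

Case Q = true:
(!S) alone gives S = false.
(!T) alone gives T = false.
But (T) is also a unit clause — contradiction.
Undo Q and try Q = false.
(!S) alone gives S = false.
(!R) alone gives R = false.
But (R) is also a unit clause — contradiction.
Neither Q = true nor Q = false works.
No assignment satisfies every clause.

Unsatisfiable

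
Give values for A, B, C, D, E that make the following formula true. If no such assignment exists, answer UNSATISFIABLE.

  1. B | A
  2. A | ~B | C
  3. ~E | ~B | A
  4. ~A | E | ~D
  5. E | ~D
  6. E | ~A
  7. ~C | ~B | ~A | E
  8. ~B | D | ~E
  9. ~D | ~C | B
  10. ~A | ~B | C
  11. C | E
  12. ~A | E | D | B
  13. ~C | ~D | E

A: 1,  B: 1,  C: 1,  D: 1,  E: 1

Case B = 1:
Case A = 1:
(E) alone gives E = 1.
(D) alone gives D = 1.
(C) alone gives C = 1.
All clauses are satisfied.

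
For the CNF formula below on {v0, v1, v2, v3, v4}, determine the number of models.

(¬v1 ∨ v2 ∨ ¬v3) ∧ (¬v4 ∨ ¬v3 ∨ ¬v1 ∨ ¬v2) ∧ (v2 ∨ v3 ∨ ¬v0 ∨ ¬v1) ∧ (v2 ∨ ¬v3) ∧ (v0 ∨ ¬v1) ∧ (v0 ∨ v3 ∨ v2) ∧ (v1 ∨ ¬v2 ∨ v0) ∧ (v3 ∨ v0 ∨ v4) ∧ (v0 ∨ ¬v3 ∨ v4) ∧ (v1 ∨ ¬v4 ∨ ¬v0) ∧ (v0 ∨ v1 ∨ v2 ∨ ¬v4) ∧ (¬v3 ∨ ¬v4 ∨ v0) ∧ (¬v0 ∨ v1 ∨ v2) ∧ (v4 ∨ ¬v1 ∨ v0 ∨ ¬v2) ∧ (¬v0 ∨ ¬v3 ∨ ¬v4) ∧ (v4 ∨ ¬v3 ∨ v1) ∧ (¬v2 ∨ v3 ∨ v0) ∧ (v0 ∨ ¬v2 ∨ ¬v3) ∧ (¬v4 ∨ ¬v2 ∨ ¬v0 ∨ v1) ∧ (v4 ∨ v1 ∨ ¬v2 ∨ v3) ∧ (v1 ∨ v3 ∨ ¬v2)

There are 2^5 = 32 truth assignments over (v0, v1, v2, v3, v4).
Split on v0. With v0 = True, the clauses containing v0 are satisfied and ¬v0 drops from the rest; 3 of the 2^4 = 16 assignments to the other variables satisfy what remains.
With v0 = False, by the same count on the reduced clause set, 0 assignments work.
Total: 3 + 0 = 3.

3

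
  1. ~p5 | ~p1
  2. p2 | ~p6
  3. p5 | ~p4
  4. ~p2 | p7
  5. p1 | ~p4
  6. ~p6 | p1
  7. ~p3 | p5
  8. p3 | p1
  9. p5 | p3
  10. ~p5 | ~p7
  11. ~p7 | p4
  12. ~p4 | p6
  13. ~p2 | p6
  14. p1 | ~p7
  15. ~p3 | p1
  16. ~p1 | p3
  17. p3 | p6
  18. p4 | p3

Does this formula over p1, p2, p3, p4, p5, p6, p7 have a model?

Branch on p5: set p5 = 0.
(~p4) alone gives p4 = 0.
(~p3) alone gives p3 = 0.
But (p3) is also a unit clause — contradiction.
That branch fails; take p5 = 1 instead.
(~p1) alone gives p1 = 0.
(~p4) alone gives p4 = 0.
(~p6) alone gives p6 = 0.
(p3) alone gives p3 = 1.
But (~p3) is also a unit clause — contradiction.
Neither p5 = 1 nor p5 = 0 works.
No assignment satisfies every clause.

No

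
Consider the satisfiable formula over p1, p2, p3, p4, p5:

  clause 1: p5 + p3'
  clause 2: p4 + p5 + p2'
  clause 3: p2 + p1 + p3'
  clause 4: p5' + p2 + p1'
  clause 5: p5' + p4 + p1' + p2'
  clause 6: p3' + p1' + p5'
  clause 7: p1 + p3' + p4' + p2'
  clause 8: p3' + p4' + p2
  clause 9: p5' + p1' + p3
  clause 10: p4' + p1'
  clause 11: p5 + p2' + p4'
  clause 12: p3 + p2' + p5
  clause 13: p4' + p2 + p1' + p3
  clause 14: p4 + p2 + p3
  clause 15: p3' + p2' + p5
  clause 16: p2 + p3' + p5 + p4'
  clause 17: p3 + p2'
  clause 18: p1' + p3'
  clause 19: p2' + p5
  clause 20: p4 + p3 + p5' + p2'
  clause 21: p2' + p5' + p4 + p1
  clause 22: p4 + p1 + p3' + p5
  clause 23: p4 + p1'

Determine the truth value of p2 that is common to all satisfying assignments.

Suppose p2 = 1.
(p3) alone gives p3 = 1.
(p5) alone gives p5 = 1.
(p1') alone gives p1 = 0.
(p4') alone gives p4 = 0.
But (p4) is also a unit clause — contradiction.
So every satisfying assignment has p2 = False.

False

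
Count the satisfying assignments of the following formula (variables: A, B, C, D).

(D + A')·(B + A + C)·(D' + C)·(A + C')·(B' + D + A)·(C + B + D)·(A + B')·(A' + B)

1

There are 2^4 = 16 truth assignments over (A, B, C, D).
Check each against the 8 clauses (columns in the order A, B, C, D):
  F F F F  ✗ fails (B + A + C)
  F F F T  ✗ fails (B + A + C)
  F F T F  ✗ fails (A + C')
  F F T T  ✗ fails (A + C')
  F T F F  ✗ fails (B' + D + A)
  F T F T  ✗ fails (D' + C)
  F T T F  ✗ fails (A + C')
  F T T T  ✗ fails (A + C')
  T F F F  ✗ fails (D + A')
  T F F T  ✗ fails (D' + C)
  T F T F  ✗ fails (D + A')
  T F T T  ✗ fails (A' + B)
  T T F F  ✗ fails (D + A')
  T T F T  ✗ fails (D' + C)
  T T T F  ✗ fails (D + A')
  T T T T  ✓ satisfies all
1 of the 16 rows is a model.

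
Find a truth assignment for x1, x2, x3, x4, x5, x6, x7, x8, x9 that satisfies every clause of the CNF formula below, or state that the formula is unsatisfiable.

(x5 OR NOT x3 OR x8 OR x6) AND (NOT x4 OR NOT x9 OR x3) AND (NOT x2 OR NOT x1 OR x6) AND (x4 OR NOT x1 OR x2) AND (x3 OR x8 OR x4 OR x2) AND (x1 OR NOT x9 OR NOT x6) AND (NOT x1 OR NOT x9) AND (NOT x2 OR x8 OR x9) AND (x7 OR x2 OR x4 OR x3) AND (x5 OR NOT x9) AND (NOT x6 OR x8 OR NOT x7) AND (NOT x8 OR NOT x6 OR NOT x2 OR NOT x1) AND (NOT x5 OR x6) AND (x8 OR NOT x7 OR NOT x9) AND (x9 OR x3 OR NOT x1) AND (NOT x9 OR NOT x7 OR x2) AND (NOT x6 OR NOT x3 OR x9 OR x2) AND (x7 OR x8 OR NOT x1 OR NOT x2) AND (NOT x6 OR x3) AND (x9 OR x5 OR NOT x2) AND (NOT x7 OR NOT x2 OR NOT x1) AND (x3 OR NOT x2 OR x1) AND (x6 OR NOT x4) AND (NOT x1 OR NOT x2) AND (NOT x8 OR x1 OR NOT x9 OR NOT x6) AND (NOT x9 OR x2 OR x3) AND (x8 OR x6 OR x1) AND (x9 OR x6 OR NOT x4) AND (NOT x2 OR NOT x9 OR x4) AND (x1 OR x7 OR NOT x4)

x1=false; x2=true; x3=true; x4=false; x5=true; x6=true; x7=true; x8=true; x9=false

Case x1 = false:
Case x9 = false:
Case x2 = true:
The clause (x8) is unit, so x8 = true.
The clause (x5) is unit, so x5 = true.
The clause (x6) is unit, so x6 = true.
The clause (x3) is unit, so x3 = true.
Case x7 = true:
No clause remains; x4 is free.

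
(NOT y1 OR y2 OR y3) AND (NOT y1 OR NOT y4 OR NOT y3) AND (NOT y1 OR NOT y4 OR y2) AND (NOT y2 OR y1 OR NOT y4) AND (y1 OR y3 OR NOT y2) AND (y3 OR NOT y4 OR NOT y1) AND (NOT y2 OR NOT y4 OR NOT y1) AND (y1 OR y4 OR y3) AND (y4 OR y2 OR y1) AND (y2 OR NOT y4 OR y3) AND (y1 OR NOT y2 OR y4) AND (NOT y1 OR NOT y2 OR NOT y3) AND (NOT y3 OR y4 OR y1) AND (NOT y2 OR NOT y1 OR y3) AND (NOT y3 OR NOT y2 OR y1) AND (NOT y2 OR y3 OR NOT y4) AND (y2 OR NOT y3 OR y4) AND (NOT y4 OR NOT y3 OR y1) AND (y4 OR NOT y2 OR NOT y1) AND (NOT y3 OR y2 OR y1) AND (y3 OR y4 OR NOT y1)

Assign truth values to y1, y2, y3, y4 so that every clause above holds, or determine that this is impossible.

Case y1 = false:
Case y2 = false:
(y4) alone gives y4 = true.
(y3) alone gives y3 = true.
Now (NOT y3) is unsatisfied and unit — conflict.
Backtrack on y2: now try y2 = true.
(NOT y4) alone gives y4 = false.
Now (y4) is unsatisfied and unit — conflict.
Neither y2 = true nor y2 = false works.
Backtrack on y1: now try y1 = true.
Case y2 = true:
(NOT y4) alone gives y4 = false.
Now (y4) is unsatisfied and unit — conflict.
Backtrack on y2: now try y2 = false.
(y3) alone gives y3 = true.
(NOT y4) alone gives y4 = false.
Now (y4) is unsatisfied and unit — conflict.
Neither y2 = true nor y2 = false works.
Neither y1 = true nor y1 = false works.

UNSATISFIABLE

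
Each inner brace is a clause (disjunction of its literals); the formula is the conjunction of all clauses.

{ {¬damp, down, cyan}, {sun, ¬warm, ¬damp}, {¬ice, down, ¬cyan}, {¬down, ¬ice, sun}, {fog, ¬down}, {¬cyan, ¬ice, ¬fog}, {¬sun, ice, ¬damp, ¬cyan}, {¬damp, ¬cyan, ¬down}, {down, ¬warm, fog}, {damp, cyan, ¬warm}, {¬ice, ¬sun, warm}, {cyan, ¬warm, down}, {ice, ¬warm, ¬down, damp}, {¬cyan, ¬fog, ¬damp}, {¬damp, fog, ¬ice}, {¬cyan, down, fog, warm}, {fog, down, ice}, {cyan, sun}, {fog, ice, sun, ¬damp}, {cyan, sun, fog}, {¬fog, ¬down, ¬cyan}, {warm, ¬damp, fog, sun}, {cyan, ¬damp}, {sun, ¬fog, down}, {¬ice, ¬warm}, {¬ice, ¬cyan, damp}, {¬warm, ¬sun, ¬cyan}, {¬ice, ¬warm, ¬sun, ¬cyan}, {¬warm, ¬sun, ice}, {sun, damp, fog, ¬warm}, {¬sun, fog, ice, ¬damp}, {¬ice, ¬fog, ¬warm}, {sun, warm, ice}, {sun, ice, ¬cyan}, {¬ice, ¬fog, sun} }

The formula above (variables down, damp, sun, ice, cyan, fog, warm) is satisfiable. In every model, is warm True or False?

False

Suppose warm = True.
From the singleton clause (¬ice), ice = False.
From the singleton clause (¬sun), sun = False.
From the singleton clause (¬damp), damp = False.
From the singleton clause (cyan), cyan = True.
That conflicts with the unit clause (¬cyan).
So every satisfying assignment has warm = False.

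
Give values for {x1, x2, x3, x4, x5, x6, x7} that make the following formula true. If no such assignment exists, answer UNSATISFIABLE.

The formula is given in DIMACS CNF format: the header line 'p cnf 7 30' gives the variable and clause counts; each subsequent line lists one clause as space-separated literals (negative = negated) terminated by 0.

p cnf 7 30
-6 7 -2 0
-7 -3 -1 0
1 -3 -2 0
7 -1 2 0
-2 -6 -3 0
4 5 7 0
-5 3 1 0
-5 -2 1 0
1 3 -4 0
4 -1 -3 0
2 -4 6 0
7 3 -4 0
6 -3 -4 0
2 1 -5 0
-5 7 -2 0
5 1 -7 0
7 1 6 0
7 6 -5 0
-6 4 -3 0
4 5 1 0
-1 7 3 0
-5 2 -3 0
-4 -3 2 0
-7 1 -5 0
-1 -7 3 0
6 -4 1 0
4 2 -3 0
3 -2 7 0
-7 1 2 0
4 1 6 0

UNSATISFIABLE

Try x6 = False.
Try x2 = True.
Try x1 = True.
Try x7 = False.
From the singleton clause (¬x5), x5 = False.
From the singleton clause (x4), x4 = True.
From the singleton clause (x3), x3 = True.
But (¬x3) is also a unit clause — contradiction.
That branch fails; take x7 = True instead.
From the singleton clause (¬x3), x3 = False.
But (x3) is also a unit clause — contradiction.
Either choice for x7 ends in contradiction.
That branch fails; take x1 = False instead.
From the singleton clause (¬x3), x3 = False.
From the singleton clause (¬x5), x5 = False.
From the singleton clause (¬x4), x4 = False.
But (x4) is also a unit clause — contradiction.
Either choice for x1 ends in contradiction.
That branch fails; take x2 = False instead.
From the singleton clause (¬x4), x4 = False.
From the singleton clause (¬x3), x3 = False.
From the singleton clause (x1), x1 = True.
From the singleton clause (x7), x7 = True.
But (¬x7) is also a unit clause — contradiction.
Either choice for x2 ends in contradiction.
That branch fails; take x6 = True instead.
Try x7 = True.
Try x3 = False.
From the singleton clause (¬x1), x1 = False.
From the singleton clause (¬x5), x5 = False.
But (x5) is also a unit clause — contradiction.
That branch fails; take x3 = True instead.
From the singleton clause (¬x1), x1 = False.
From the singleton clause (¬x2), x2 = False.
But (x2) is also a unit clause — contradiction.
Either choice for x3 ends in contradiction.
That branch fails; take x7 = False instead.
From the singleton clause (¬x2), x2 = False.
From the singleton clause (¬x1), x1 = False.
From the singleton clause (¬x5), x5 = False.
From the singleton clause (x4), x4 = True.
From the singleton clause (x3), x3 = True.
But (¬x3) is also a unit clause — contradiction.
Either choice for x7 ends in contradiction.
Either choice for x6 ends in contradiction.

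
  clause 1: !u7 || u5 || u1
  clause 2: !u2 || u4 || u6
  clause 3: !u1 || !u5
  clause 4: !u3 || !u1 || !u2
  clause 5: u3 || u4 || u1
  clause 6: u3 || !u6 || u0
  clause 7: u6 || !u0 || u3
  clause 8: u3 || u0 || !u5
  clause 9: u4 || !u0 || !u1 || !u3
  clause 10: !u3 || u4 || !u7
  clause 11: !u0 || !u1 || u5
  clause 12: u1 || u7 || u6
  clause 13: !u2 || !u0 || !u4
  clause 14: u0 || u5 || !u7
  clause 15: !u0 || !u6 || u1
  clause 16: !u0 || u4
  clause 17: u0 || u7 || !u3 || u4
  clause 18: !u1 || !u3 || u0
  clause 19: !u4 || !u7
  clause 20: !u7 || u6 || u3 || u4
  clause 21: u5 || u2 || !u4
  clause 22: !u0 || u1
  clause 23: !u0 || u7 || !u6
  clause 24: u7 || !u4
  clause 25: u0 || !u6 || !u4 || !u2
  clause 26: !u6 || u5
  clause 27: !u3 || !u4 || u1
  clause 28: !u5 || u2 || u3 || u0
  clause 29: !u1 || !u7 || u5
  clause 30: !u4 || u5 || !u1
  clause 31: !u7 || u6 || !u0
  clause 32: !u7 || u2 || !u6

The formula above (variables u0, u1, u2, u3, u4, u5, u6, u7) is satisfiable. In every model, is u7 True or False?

False

Suppose u7 = true.
Unit clause (!u4) forces u4 = false.
Unit clause (!u3) forces u3 = false.
Unit clause (u1) forces u1 = true.
Unit clause (!u5) forces u5 = false.
That conflicts with the unit clause (u5).
So every satisfying assignment has u7 = False.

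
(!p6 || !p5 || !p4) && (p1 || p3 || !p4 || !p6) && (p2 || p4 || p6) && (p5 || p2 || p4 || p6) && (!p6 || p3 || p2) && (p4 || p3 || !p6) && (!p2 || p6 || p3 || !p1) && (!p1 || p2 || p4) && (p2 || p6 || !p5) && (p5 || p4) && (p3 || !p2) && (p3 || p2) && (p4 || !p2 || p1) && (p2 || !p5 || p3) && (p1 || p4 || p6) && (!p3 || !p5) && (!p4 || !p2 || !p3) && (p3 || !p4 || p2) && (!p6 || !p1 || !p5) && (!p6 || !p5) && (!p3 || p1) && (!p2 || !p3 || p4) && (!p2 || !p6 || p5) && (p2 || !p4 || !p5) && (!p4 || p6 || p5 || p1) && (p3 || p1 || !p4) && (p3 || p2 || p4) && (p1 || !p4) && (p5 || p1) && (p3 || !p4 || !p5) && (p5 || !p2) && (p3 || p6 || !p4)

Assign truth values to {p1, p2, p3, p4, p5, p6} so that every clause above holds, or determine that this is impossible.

Case p5 = false:
(p4) alone gives p4 = true.
(p1) alone gives p1 = true.
(!p2) alone gives p2 = false.
(p3) alone gives p3 = true.
All clauses hold; p6 can take either value.

p1: true, p2: false, p3: true, p4: true, p5: false, p6: true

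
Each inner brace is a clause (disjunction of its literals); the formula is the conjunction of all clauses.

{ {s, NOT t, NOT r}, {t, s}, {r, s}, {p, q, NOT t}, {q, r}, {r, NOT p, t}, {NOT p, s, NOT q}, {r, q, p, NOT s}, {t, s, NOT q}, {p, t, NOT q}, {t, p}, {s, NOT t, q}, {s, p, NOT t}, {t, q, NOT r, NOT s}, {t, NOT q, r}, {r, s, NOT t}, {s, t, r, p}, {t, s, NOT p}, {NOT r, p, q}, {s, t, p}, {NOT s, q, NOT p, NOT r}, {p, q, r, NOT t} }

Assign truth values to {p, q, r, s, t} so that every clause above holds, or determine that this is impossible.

p ↦ true, q ↦ true, r ↦ false, s ↦ true, t ↦ true

Suppose t = true.
Suppose s = true.
Suppose p = true.
Suppose q = true.
All clauses hold; r can take either value.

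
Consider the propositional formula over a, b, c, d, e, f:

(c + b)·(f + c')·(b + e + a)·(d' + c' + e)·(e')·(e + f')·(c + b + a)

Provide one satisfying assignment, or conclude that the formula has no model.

The clause (e') is unit, so e = 0.
The clause (f') is unit, so f = 0.
The clause (c') is unit, so c = 0.
The clause (b) is unit, so b = 1.
All clauses hold; a, d can take either value.

a ↦ 0,  b ↦ 1,  c ↦ 0,  d ↦ 1,  e ↦ 0,  f ↦ 0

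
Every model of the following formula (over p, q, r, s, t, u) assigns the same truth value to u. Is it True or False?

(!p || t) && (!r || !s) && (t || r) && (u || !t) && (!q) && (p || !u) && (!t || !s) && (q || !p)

Suppose u = true.
The clause (!q) is unit, so q = false.
The clause (p) is unit, so p = true.
But (!p) is also a unit clause — contradiction.
So every satisfying assignment has u = False.

False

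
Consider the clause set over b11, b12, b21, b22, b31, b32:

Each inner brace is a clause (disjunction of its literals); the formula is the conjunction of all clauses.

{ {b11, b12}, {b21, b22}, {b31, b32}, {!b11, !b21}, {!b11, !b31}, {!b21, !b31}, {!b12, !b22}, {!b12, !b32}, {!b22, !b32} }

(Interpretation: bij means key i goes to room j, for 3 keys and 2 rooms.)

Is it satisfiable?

No

Branch on b11: set b11 = true.
The clause (!b21) is unit, so b21 = false.
The clause (b22) is unit, so b22 = true.
The clause (!b31) is unit, so b31 = false.
The clause (b32) is unit, so b32 = true.
Now (!b32) is unsatisfied and unit — conflict.
Undo b11 and try b11 = false.
The clause (b12) is unit, so b12 = true.
The clause (!b22) is unit, so b22 = false.
The clause (b21) is unit, so b21 = true.
The clause (!b31) is unit, so b31 = false.
The clause (b32) is unit, so b32 = true.
Now (!b32) is unsatisfied and unit — conflict.
Either choice for b11 ends in contradiction.
No assignment satisfies every clause.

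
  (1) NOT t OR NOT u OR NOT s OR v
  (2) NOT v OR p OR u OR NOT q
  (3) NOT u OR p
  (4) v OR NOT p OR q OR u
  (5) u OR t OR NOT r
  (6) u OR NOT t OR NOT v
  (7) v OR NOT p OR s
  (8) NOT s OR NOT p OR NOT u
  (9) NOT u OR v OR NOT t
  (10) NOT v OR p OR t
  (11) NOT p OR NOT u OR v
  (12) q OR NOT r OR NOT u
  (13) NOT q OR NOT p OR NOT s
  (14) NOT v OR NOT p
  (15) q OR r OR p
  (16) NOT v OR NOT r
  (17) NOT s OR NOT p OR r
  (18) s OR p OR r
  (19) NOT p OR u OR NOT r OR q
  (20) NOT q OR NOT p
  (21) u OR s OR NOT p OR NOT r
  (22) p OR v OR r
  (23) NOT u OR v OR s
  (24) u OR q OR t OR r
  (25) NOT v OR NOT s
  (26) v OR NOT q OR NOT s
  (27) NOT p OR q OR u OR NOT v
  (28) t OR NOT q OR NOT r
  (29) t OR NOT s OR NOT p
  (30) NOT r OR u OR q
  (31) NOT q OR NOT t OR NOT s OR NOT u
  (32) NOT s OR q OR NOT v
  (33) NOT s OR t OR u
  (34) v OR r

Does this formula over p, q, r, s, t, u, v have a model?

Satisfiable

Branch on u: set u = false.
Branch on t: set t = true.
From the singleton clause (NOT v), v = false.
From the singleton clause (r), r = true.
From the singleton clause (q), q = true.
From the singleton clause (NOT p), p = false.
From the singleton clause (NOT s), s = false.
Every clause now holds.
A satisfying assignment: p=false; q=true; r=true; s=false; t=true; u=false; v=false.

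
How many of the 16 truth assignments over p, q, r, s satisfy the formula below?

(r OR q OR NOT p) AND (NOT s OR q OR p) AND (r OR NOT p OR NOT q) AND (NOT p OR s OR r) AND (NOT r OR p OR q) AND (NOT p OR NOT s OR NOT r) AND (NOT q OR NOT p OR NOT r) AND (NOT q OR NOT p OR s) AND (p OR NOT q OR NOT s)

4

There are 2^4 = 16 truth assignments over (p, q, r, s).
Split on s. With s = true, the clauses containing s are satisfied and NOT s drops from the rest; 0 of the 2^3 = 8 assignments to the other variables satisfy what remains.
With s = false, by the same count on the reduced clause set, 4 assignments work.
Total: 0 + 4 = 4.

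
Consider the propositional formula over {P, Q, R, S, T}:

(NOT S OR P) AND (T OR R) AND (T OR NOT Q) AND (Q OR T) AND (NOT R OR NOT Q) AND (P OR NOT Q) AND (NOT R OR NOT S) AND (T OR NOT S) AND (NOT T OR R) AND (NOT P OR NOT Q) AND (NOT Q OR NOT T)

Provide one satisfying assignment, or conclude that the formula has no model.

P=false,  Q=false,  R=true,  S=false,  T=true

Try S = false.
Try T = true.
The clause (R) is unit, so R = true.
The clause (NOT Q) is unit, so Q = false.
No clause remains; P is free.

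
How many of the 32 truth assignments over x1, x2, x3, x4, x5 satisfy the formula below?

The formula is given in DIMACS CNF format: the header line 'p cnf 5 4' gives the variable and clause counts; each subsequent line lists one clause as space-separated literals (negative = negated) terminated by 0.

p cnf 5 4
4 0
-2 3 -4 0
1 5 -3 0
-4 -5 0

There are 2^5 = 32 truth assignments over (x1, x2, x3, x4, x5).
Split on x1. With x1 = True, the clauses containing x1 are satisfied and ¬x1 drops from the rest; 3 of the 2^4 = 16 assignments to the other variables satisfy what remains.
With x1 = False, by the same count on the reduced clause set, 1 assignment works.
(One model: x1=F, x2=F, x3=F, x4=T, x5=F.)
Total: 3 + 1 = 4.

4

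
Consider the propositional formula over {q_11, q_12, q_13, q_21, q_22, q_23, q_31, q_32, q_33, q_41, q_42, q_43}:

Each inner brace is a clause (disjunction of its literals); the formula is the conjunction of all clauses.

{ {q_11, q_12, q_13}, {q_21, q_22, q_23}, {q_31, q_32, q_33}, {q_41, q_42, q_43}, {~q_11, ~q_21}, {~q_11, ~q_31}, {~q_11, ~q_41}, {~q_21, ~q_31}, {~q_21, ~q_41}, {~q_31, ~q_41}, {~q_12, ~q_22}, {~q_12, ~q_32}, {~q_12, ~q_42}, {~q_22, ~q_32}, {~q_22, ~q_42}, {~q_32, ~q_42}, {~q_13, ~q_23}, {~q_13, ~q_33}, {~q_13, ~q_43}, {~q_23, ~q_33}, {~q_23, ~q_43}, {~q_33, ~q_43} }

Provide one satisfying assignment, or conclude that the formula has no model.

Case q_11 = 0:
Case q_12 = 1:
(~q_22) alone gives q_22 = 0.
(~q_32) alone gives q_32 = 0.
(~q_42) alone gives q_42 = 0.
Case q_21 = 1:
(~q_31) alone gives q_31 = 0.
(q_33) alone gives q_33 = 1.
(~q_41) alone gives q_41 = 0.
(q_43) alone gives q_43 = 1.
That conflicts with the unit clause (~q_43).
That branch fails; take q_21 = 0 instead.
(q_23) alone gives q_23 = 1.
(~q_13) alone gives q_13 = 0.
(~q_33) alone gives q_33 = 0.
(q_31) alone gives q_31 = 1.
(~q_41) alone gives q_41 = 0.
(q_43) alone gives q_43 = 1.
That conflicts with the unit clause (~q_43).
Both values of q_21 lead to a conflict.
That branch fails; take q_12 = 0 instead.
(q_13) alone gives q_13 = 1.
(~q_23) alone gives q_23 = 0.
(~q_33) alone gives q_33 = 0.
(~q_43) alone gives q_43 = 0.
Case q_21 = 1:
(~q_31) alone gives q_31 = 0.
(q_32) alone gives q_32 = 1.
(~q_41) alone gives q_41 = 0.
(q_42) alone gives q_42 = 1.
That conflicts with the unit clause (~q_42).
That branch fails; take q_21 = 0 instead.
(q_22) alone gives q_22 = 1.
(~q_32) alone gives q_32 = 0.
(q_31) alone gives q_31 = 1.
(~q_41) alone gives q_41 = 0.
(q_42) alone gives q_42 = 1.
That conflicts with the unit clause (~q_42).
Both values of q_21 lead to a conflict.
Both values of q_12 lead to a conflict.
That branch fails; take q_11 = 1 instead.
(~q_21) alone gives q_21 = 0.
(~q_31) alone gives q_31 = 0.
(~q_41) alone gives q_41 = 0.
Case q_22 = 1:
(~q_12) alone gives q_12 = 0.
(~q_32) alone gives q_32 = 0.
(q_33) alone gives q_33 = 1.
(~q_42) alone gives q_42 = 0.
(q_43) alone gives q_43 = 1.
That conflicts with the unit clause (~q_43).
That branch fails; take q_22 = 0 instead.
(q_23) alone gives q_23 = 1.
(~q_13) alone gives q_13 = 0.
(~q_33) alone gives q_33 = 0.
(q_32) alone gives q_32 = 1.
(~q_12) alone gives q_12 = 0.
(~q_42) alone gives q_42 = 0.
(q_43) alone gives q_43 = 1.
That conflicts with the unit clause (~q_43).
Both values of q_22 lead to a conflict.
Both values of q_11 lead to a conflict.

UNSATISFIABLE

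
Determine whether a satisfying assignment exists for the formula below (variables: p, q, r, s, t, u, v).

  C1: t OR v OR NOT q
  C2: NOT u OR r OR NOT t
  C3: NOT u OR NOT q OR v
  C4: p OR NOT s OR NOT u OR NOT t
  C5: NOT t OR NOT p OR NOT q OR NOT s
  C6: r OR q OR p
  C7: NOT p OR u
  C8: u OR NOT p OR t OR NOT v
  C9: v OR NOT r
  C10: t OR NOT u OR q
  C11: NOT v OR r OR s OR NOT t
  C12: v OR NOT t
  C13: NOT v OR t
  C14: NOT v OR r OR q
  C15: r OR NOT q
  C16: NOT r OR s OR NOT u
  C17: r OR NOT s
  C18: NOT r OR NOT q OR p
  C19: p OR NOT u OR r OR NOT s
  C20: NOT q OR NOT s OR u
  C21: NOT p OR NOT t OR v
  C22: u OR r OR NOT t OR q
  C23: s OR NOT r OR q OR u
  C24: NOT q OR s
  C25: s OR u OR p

Try p = true.
The clause (u) is unit, so u = true.
Try r = true.
The clause (v) is unit, so v = true.
The clause (t) is unit, so t = true.
The clause (s) is unit, so s = true.
The clause (NOT q) is unit, so q = false.
Every clause now holds.
A satisfying assignment: p=true, q=false, r=true, s=true, t=true, u=true, v=true.

Yes, satisfiable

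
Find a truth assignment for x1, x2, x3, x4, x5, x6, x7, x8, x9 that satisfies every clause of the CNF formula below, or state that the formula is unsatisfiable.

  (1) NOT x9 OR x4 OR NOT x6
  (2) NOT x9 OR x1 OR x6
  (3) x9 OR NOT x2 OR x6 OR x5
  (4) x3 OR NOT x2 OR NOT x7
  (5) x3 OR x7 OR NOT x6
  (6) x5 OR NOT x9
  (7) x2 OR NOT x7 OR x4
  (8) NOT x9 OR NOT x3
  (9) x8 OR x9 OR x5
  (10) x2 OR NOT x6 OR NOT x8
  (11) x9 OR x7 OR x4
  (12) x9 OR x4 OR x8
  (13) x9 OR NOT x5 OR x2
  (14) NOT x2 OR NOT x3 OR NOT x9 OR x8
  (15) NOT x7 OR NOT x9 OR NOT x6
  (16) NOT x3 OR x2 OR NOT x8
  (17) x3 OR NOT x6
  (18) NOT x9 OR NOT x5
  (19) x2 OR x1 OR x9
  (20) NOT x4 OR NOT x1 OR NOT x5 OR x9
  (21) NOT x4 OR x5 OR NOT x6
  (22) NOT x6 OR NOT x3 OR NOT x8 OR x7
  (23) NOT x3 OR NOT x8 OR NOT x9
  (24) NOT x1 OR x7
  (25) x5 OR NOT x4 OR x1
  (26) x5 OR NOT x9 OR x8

x1 ↦ false,  x2 ↦ true,  x3 ↦ false,  x4 ↦ true,  x5 ↦ true,  x6 ↦ false,  x7 ↦ false,  x8 ↦ false,  x9 ↦ false

Try x5 = true.
Unit clause (NOT x9) forces x9 = false.
Unit clause (x2) forces x2 = true.
Try x3 = false.
Unit clause (NOT x7) forces x7 = false.
Unit clause (NOT x6) forces x6 = false.
Unit clause (x4) forces x4 = true.
Unit clause (NOT x1) forces x1 = false.
Every clause is now satisfied; x8 is unconstrained.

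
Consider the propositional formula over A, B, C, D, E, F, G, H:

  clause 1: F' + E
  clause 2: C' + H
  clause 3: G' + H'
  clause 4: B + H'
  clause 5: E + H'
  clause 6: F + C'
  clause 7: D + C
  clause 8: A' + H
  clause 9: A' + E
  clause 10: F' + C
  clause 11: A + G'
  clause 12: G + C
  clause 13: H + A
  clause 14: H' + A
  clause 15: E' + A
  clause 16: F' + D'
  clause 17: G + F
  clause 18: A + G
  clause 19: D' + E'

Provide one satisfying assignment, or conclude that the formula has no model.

A ↦ 1; B ↦ 1; C ↦ 1; D ↦ 0; E ↦ 1; F ↦ 1; G ↦ 0; H ↦ 1

Try F = 1.
From the singleton clause (E), E = 1.
From the singleton clause (C), C = 1.
From the singleton clause (H), H = 1.
From the singleton clause (G'), G = 0.
From the singleton clause (B), B = 1.
From the singleton clause (A), A = 1.
From the singleton clause (D'), D = 0.
This assignment satisfies each clause.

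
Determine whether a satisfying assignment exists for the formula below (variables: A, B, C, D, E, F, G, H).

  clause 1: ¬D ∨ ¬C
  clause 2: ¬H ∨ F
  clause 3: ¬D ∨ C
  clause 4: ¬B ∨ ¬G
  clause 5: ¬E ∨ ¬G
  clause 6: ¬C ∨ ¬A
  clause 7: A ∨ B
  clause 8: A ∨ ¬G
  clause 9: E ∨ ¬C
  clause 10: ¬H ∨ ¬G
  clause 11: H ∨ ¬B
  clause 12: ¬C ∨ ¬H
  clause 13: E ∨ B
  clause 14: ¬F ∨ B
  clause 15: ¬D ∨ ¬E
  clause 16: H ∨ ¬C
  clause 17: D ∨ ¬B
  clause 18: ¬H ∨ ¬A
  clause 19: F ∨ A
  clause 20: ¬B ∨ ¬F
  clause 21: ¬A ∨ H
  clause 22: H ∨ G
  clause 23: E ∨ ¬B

Branch on D: set D = False.
The clause (¬B) is unit, so B = False.
The clause (A) is unit, so A = True.
The clause (¬C) is unit, so C = False.
The clause (E) is unit, so E = True.
The clause (¬G) is unit, so G = False.
The clause (¬F) is unit, so F = False.
The clause (¬H) is unit, so H = False.
But (H) is also a unit clause — contradiction.
Backtrack on D: now try D = True.
The clause (¬C) is unit, so C = False.
But (C) is also a unit clause — contradiction.
Both values of D lead to a conflict.
No assignment satisfies every clause.

No, unsatisfiable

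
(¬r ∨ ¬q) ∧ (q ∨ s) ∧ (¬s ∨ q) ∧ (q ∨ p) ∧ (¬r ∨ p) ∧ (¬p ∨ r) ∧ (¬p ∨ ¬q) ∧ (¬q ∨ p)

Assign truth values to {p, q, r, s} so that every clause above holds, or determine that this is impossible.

Case r = False:
Unit clause (¬p) forces p = False.
Unit clause (q) forces q = True.
Now (¬q) is unsatisfied and unit — conflict.
So r must be the other value — set r = True.
Unit clause (¬q) forces q = False.
Unit clause (s) forces s = True.
Now (¬s) is unsatisfied and unit — conflict.
Both values of r lead to a conflict.

UNSATISFIABLE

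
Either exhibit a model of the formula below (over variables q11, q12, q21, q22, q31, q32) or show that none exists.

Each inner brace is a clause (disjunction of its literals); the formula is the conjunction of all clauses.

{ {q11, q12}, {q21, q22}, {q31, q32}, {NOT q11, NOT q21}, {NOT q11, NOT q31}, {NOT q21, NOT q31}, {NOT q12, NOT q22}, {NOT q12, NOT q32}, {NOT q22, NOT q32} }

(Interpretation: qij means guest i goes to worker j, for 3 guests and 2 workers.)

UNSATISFIABLE

Branch on q11: set q11 = true.
(NOT q21) alone gives q21 = false.
(q22) alone gives q22 = true.
(NOT q31) alone gives q31 = false.
(q32) alone gives q32 = true.
But (NOT q32) is also a unit clause — contradiction.
Undo q11 and try q11 = false.
(q12) alone gives q12 = true.
(NOT q22) alone gives q22 = false.
(q21) alone gives q21 = true.
(NOT q31) alone gives q31 = false.
(q32) alone gives q32 = true.
But (NOT q32) is also a unit clause — contradiction.
Neither q11 = true nor q11 = false works.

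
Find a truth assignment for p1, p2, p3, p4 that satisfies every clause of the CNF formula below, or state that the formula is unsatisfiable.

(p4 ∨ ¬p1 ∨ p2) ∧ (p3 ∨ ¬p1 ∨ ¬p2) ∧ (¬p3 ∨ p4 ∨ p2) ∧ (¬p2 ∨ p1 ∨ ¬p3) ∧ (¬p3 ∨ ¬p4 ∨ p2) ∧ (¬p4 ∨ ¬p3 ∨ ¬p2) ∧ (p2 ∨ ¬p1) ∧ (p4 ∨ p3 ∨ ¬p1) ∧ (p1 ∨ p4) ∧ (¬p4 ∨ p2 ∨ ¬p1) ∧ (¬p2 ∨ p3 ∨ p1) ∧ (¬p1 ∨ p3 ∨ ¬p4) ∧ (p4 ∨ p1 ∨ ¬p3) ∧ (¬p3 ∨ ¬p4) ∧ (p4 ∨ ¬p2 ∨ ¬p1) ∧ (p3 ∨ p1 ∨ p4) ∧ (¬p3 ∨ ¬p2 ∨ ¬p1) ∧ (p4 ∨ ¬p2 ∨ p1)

p1 ↦ False, p2 ↦ False, p3 ↦ False, p4 ↦ True

Case p2 = False:
The clause (¬p1) is unit, so p1 = False.
The clause (p4) is unit, so p4 = True.
The clause (¬p3) is unit, so p3 = False.
This assignment satisfies each clause.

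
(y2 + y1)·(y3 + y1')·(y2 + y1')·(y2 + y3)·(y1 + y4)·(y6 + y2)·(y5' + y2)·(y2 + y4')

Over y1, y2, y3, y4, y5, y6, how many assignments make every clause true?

There are 2^6 = 64 truth assignments over (y1, y2, y3, y4, y5, y6).
Split on y4. With y4 = 1, the clauses containing y4 are satisfied and y4' drops from the rest; 12 of the 2^5 = 32 assignments to the other variables satisfy what remains.
With y4 = 0, by the same count on the reduced clause set, 4 assignments work.
(One model: y1=F, y2=T, y3=F, y4=T, y5=F, y6=F.)
Total: 12 + 4 = 16.

16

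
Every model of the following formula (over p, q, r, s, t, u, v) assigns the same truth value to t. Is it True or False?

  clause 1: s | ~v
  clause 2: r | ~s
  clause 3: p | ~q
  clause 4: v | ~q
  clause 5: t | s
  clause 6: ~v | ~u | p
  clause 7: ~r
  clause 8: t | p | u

True

Suppose t = 0.
Unit clause (s) forces s = 1.
Unit clause (r) forces r = 1.
That conflicts with the unit clause (~r).
So every satisfying assignment has t = True.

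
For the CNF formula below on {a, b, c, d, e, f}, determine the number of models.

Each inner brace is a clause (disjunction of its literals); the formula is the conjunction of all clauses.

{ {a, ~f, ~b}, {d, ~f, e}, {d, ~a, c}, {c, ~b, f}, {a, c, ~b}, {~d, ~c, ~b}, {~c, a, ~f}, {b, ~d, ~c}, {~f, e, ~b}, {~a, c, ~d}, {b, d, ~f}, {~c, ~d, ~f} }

There are 2^6 = 64 truth assignments over (a, b, c, d, e, f).
Split on e. With e = 1, the clauses containing e are satisfied and ~e drops from the rest; 8 of the 2^5 = 32 assignments to the other variables satisfy what remains.
With e = 0, by the same count on the reduced clause set, 7 assignments work.
(One model: a=F, b=F, c=F, d=F, e=F, f=F.)
Total: 8 + 7 = 15.

15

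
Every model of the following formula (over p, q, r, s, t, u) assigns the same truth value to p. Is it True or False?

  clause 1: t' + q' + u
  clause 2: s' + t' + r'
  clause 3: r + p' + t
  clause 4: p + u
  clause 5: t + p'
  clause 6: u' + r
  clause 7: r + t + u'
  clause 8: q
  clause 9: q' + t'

Suppose p = 1.
Unit clause (t) forces t = 1.
Unit clause (q) forces q = 1.
Now (q') is unsatisfied and unit — conflict.
So every satisfying assignment has p = False.

False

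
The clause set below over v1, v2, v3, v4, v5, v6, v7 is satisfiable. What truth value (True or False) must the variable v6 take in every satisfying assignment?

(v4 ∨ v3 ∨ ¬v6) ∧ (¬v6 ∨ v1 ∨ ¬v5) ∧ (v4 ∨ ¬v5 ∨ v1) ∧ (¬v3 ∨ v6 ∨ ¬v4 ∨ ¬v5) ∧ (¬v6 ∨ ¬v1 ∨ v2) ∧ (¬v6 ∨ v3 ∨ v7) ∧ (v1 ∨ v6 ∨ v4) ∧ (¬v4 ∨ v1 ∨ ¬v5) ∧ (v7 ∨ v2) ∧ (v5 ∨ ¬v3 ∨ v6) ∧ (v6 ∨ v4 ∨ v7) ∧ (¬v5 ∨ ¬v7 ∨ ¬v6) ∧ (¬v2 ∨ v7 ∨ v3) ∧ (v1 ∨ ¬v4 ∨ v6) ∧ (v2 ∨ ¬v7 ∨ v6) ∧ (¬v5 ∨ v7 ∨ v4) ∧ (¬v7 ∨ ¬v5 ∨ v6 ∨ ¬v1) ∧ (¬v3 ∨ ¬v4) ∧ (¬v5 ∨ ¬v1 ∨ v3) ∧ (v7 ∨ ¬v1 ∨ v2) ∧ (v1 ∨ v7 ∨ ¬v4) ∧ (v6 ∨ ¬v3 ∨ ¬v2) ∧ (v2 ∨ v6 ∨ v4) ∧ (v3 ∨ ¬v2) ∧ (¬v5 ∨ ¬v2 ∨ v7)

True

Suppose v6 = False.
Try v1 = True.
Try v7 = True.
From the singleton clause (v2), v2 = True.
From the singleton clause (¬v5), v5 = False.
From the singleton clause (¬v3), v3 = False.
That conflicts with the unit clause (v3).
That branch fails; take v7 = False instead.
From the singleton clause (v2), v2 = True.
From the singleton clause (v4), v4 = True.
From the singleton clause (v3), v3 = True.
That conflicts with the unit clause (¬v3).
Both values of v7 lead to a conflict.
That branch fails; take v1 = False instead.
From the singleton clause (v4), v4 = True.
That conflicts with the unit clause (¬v4).
Both values of v1 lead to a conflict.
So every satisfying assignment has v6 = True.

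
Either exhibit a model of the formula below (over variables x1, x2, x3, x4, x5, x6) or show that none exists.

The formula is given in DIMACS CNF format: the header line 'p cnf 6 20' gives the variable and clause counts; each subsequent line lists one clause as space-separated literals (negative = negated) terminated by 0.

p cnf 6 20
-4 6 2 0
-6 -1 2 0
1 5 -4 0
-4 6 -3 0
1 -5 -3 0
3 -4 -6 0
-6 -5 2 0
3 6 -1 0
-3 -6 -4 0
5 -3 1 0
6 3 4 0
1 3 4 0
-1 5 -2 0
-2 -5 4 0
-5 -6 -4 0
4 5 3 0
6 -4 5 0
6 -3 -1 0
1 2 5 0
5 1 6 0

x1=False; x2=True; x3=False; x4=True; x5=True; x6=False

Try x4 = True.
Try x6 = False.
Unit clause (x2) forces x2 = True.
Unit clause (¬x3) forces x3 = False.
Unit clause (¬x1) forces x1 = False.
Unit clause (x5) forces x5 = True.
This assignment satisfies each clause.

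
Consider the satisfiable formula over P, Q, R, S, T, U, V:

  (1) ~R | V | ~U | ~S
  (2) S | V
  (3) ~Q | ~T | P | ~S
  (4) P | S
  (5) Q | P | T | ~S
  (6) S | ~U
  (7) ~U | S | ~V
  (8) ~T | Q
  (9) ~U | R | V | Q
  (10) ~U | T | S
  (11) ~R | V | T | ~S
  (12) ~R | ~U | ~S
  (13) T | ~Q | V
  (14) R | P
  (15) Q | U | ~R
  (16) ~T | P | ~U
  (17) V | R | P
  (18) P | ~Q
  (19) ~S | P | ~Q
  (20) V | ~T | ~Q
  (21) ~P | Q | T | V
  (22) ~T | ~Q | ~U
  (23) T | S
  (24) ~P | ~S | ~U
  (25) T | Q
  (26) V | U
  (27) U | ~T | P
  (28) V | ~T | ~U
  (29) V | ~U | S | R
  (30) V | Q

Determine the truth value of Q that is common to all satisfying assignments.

Suppose Q = 0.
The clause (~T) is unit, so T = 0.
Now (T) is unsatisfied and unit — conflict.
So every satisfying assignment has Q = True.

True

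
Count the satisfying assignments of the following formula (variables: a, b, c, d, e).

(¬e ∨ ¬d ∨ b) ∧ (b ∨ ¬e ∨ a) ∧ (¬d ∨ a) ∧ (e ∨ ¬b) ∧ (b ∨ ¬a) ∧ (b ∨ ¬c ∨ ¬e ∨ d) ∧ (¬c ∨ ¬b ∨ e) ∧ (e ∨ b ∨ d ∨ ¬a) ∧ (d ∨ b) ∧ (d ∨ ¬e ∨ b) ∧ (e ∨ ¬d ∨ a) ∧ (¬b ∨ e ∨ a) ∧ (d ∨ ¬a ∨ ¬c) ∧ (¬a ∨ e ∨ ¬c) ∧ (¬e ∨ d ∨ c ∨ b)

There are 2^5 = 32 truth assignments over (a, b, c, d, e).
Split on b. With b = True, the clauses containing b are satisfied and ¬b drops from the rest; 5 of the 2^4 = 16 assignments to the other variables satisfy what remains.
With b = False, by the same count on the reduced clause set, 0 assignments work.
Total: 5 + 0 = 5.

5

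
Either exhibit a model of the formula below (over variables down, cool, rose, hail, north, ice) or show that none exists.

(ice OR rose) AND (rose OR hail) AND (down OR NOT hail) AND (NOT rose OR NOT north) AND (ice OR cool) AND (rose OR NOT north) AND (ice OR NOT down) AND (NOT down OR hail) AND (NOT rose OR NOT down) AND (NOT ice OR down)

Case ice = true:
The clause (down) is unit, so down = true.
The clause (hail) is unit, so hail = true.
The clause (NOT rose) is unit, so rose = false.
The clause (NOT north) is unit, so north = false.
All clauses hold; cool can take either value.

down ↦ true, cool ↦ true, rose ↦ false, hail ↦ true, north ↦ false, ice ↦ true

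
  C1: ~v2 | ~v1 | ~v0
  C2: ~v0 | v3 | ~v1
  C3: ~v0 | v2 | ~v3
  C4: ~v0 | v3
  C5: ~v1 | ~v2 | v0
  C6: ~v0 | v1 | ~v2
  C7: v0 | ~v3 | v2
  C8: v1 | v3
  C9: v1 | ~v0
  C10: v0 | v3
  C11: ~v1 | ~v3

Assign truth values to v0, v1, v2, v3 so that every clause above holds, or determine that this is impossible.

v0: 0,  v1: 0,  v2: 1,  v3: 1

Branch on v0: set v0 = 0.
From the singleton clause (v3), v3 = 1.
From the singleton clause (v2), v2 = 1.
From the singleton clause (~v1), v1 = 0.
This assignment satisfies each clause.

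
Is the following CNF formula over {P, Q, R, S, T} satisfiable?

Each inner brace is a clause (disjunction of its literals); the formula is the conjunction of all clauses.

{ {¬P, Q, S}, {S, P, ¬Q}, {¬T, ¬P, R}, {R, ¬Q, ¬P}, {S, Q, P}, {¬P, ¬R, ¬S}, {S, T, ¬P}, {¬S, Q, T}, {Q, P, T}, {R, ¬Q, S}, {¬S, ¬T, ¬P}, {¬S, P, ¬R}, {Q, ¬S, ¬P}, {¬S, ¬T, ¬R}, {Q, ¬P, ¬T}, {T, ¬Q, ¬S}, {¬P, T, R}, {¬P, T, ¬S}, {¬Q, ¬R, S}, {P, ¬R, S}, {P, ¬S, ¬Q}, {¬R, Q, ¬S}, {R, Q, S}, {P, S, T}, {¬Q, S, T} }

Branch on P: set P = False.
Branch on S: set S = True.
The clause (¬R) is unit, so R = False.
The clause (¬Q) is unit, so Q = False.
The clause (T) is unit, so T = True.
Every clause now holds.
A satisfying assignment: P=False,  Q=False,  R=False,  S=True,  T=True.

Satisfiable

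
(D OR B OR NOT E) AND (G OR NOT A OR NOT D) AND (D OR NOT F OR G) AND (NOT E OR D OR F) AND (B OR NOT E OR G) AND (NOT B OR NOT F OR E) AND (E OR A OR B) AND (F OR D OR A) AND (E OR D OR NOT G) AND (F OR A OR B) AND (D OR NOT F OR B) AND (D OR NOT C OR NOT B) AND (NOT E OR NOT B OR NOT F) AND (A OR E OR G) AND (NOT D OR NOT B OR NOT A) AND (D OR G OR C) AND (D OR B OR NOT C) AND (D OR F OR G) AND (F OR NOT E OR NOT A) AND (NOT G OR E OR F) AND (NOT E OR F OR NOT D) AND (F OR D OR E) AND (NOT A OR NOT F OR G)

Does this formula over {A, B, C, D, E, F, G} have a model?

Case D = true:
Case G = true:
Case B = false:
Case E = false:
Unit clause (A) forces A = true.
Unit clause (F) forces F = true.
Every clause is now satisfied; C is unconstrained.
A satisfying assignment: A: true,  B: false,  C: false,  D: true,  E: false,  F: true,  G: true.

Satisfiable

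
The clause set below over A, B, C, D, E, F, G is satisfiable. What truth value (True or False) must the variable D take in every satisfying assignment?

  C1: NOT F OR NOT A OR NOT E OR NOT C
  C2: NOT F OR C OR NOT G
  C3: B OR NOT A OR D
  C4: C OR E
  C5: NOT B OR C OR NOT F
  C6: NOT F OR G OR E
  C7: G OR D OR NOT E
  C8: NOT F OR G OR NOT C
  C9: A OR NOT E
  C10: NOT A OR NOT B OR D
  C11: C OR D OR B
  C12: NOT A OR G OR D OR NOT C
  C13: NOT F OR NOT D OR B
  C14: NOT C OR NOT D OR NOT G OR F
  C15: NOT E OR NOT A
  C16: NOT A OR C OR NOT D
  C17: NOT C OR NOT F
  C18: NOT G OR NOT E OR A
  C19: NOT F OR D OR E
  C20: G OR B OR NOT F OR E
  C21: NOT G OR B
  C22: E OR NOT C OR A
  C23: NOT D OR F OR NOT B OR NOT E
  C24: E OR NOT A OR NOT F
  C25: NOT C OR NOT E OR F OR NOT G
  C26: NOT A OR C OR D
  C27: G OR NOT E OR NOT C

Suppose D = false.
Suppose B = true.
Unit clause (NOT A) forces A = false.
Unit clause (NOT E) forces E = false.
Unit clause (C) forces C = true.
But (NOT C) is also a unit clause — contradiction.
Backtrack on B: now try B = false.
Unit clause (NOT A) forces A = false.
Unit clause (NOT E) forces E = false.
Unit clause (C) forces C = true.
But (NOT C) is also a unit clause — contradiction.
Both values of B lead to a conflict.
So every satisfying assignment has D = True.

True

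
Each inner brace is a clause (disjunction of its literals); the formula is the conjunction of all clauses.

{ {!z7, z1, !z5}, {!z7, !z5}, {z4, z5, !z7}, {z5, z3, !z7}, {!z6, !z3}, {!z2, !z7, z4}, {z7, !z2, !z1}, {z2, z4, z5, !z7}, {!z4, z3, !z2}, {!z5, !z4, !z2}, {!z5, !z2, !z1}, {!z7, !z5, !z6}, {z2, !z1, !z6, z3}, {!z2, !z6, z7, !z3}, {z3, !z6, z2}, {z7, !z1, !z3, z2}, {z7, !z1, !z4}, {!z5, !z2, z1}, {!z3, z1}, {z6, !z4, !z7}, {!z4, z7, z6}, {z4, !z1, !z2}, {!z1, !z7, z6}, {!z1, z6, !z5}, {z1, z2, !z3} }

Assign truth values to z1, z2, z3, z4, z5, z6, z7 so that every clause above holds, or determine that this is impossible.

z1: false,  z2: false,  z3: false,  z4: false,  z5: true,  z6: false,  z7: false

Branch on z7: set z7 = false.
Branch on z6: set z6 = false.
The clause (!z4) is unit, so z4 = false.
Branch on z2: set z2 = false.
Branch on z1: set z1 = false.
The clause (!z3) is unit, so z3 = false.
Every clause is now satisfied; z5 is unconstrained.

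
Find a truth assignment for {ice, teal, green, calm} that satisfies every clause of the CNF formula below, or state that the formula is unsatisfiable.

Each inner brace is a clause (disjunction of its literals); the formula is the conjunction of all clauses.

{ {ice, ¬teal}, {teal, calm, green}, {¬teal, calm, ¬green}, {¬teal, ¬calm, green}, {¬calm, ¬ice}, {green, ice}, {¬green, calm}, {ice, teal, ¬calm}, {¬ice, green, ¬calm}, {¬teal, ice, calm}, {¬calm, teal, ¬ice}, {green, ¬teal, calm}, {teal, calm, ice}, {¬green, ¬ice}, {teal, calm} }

UNSATISFIABLE

Branch on ice: set ice = True.
Unit clause (¬calm) forces calm = False.
Unit clause (¬green) forces green = False.
Unit clause (teal) forces teal = True.
That conflicts with the unit clause (¬teal).
Undo ice and try ice = False.
Unit clause (¬teal) forces teal = False.
Unit clause (green) forces green = True.
Unit clause (calm) forces calm = True.
That conflicts with the unit clause (¬calm).
Neither ice = True nor ice = False works.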